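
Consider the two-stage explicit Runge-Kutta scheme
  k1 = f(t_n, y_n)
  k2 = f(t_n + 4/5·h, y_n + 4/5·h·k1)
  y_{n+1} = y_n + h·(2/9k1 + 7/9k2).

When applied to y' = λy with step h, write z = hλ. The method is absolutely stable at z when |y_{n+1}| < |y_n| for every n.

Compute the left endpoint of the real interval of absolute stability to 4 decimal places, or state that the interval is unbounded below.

Test eqn y'=λy, z=hλ:
  k1=λy_n ⇒ h·k1=z·y_n;  k2=λ(1+4/5z)y_n ⇒ h·k2=z(1+4/5z)y_n
  y_{n+1}/y_n = 1 + 2/9z + 7/9z(1+4/5z) = 1 + z + 28/45z²
  R(z) = 1 + z + 28/45z².

Boundary: |R(x)|=1, x<0.
x=-1.07: |R|=0.6424
R=1: x+28/45x²=0 ⇒ x=−45/28=-1.6071; min R=1−1/(4·28/45)=0.5982>−1
Confirm numerically:
  x=-1.386: |R|=0.80929 <1
  x=-0.886: |R|=0.60244 <1
  x=-0.837: |R|=0.59891 <1
  x=-1.851: |R|=1.28086 >1
  x=-1.742: |R|=1.14617 >1
  x=-1.708: |R|=1.10719 >1
Stable set (-1.6071, 0).

z* = -1.6071.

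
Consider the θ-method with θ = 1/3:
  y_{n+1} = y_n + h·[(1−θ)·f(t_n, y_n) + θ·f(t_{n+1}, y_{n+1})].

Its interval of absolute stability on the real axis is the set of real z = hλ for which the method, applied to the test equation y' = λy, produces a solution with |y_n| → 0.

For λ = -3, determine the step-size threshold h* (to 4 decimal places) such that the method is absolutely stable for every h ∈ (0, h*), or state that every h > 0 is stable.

Set f=λy, z=hλ:
  y_{n+1} = y_n + z·[2/3·y_n + 1/3·y_{n+1}] ⇒ (1 − 1/3z)y_{n+1} = (1 + 2/3z)y_n
  Hence R(z) = (1 + 2/3z)/(1 − 1/3z).

Boundary: |R(x)|=1, x<0.
x=-0.58: |R|=0.5140
R=−1: 1+2/3x = −1+1/3x ⇒ -1/3x=2 ⇒ x=2/(-1/3)=-6.0000
Confirm numerically:
  x=-4.896: |R|=0.86018 <1
  x=-4.712: |R|=0.83299 <1
  x=-2.661: |R|=0.41017 <1
  x=-6.166: |R|=1.01811 >1
  x=-6.037: |R|=1.00409 >1
Stable set (-6.0000, 0).

(-6.0000,0); λ=-3 ⇒ h* = (6)/3 = 2.0000.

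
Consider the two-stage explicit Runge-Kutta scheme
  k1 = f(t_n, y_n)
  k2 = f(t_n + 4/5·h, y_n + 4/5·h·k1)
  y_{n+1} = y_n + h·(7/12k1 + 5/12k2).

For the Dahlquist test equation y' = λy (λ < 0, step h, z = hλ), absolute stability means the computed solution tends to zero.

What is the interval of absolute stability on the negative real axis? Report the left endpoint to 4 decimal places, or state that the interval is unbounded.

Test eqn y'=λy, z=hλ:
  k1=λy_n ⇒ h·k1=z·y_n;  k2=λ(1+4/5z)y_n ⇒ h·k2=z(1+4/5z)y_n
  y_{n+1}/y_n = 1 + 7/12z + 5/12z(1+4/5z) = 1 + z + 1/3z²
  so R(z) = 1 + z + 1/3z².

Solve |R(x)|<1 on ℝ⁻.
x=-1.21: |R|=0.2780
R=1: x+1/3x²=0 ⇒ x=−3=-3.0000; min R=1−1/(4·1/3)=0.2500>−1
Confirm numerically:
  x=-2.959: |R|=0.95956 <1
  x=-1.813: |R|=0.28266 <1
  x=-1.787: |R|=0.27746 <1
  x=-1.328: |R|=0.25986 <1
  x=-3.499: |R|=1.58200 >1
  x=-3.473: |R|=1.54758 >1
  x=-3.037: |R|=1.03746 >1
So |R|<1 on (-3.0000, 0).

(-3.0000, 0).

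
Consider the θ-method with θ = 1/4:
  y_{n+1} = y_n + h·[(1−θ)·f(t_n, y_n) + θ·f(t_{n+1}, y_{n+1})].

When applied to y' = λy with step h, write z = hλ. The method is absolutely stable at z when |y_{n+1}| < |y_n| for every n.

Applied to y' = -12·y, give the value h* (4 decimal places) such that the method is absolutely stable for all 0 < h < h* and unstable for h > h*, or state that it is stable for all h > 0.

(-4.0000,0); λ=-12 ⇒ h* = (4)/12 = 0.3333.

On y'=λy, z=hλ:
  y_{n+1} = y_n + z·[3/4·y_n + 1/4·y_{n+1}] ⇒ (1 − 1/4z)y_{n+1} = (1 + 3/4z)y_n
  so R(z) = (1 + 3/4z)/(1 − 1/4z).

Solve |R(x)|<1 on ℝ⁻.
x=-0.76: |R|=0.3613
R=−1: 1+3/4x = −1+1/4x ⇒ -1/2x=2 ⇒ x=2/(-1/2)=-4.0000
Confirm numerically:
  x=-3.445: |R|=0.85091 <1
  x=-3.307: |R|=0.81032 <1
  x=-2.308: |R|=0.46354 <1
  x=-4.458: |R|=1.10830 >1
  x=-4.217: |R|=1.05282 >1
So |R|<1 on (-4.0000, 0).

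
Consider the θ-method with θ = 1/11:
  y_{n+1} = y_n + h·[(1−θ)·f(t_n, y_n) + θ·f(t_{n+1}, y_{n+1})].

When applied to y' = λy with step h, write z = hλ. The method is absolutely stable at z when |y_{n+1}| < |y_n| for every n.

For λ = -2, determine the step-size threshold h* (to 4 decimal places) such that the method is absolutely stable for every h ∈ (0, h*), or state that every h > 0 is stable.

Set f=λy, z=hλ:
  y_{n+1} = y_n + z·[10/11·y_n + 1/11·y_{n+1}] ⇒ (1 − 1/11z)y_{n+1} = (1 + 10/11z)y_n
  R(z) = (1 + 10/11z)/(1 − 1/11z).

Find x<0 with |R(x)|<1.
x=-1.52: |R|=0.3355
R=−1: 1+10/11x = −1+1/11x ⇒ -9/11x=2 ⇒ x=2/(-9/11)=-2.4444
Confirm numerically:
  x=-1.659: |R|=0.44158 <1
  x=-1.603: |R|=0.39911 <1
  x=-1.452: |R|=0.28269 <1
  x=-3.042: |R|=1.38299 >1
  x=-2.965: |R|=1.33548 >1
  x=-2.484: |R|=1.02640 >1
Interval (-2.4444, 0).

(-2.4444,0); λ=-2 ⇒ h* = (22/9)/2 = 1.2222.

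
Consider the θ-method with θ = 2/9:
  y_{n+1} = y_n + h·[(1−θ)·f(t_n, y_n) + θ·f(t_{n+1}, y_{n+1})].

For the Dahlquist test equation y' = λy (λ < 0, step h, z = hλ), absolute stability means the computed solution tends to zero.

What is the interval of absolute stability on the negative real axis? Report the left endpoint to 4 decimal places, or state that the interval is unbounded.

(-3.6000, 0).

With y'=λy (z=hλ):
  y_{n+1} = y_n + z·[7/9·y_n + 2/9·y_{n+1}] ⇒ (1 − 2/9z)y_{n+1} = (1 + 7/9z)y_n
  so R(z) = (1 + 7/9z)/(1 − 2/9z).

Boundary: |R(x)|=1, x<0.
x=-1.74: |R|=0.2548
R=−1: 1+7/9x = −1+2/9x ⇒ -5/9x=2 ⇒ x=2/(-5/9)=-3.6000
Confirm numerically:
  x=-3.227: |R|=0.87932 <1
  x=-2.873: |R|=0.75349 <1
  x=-1.576: |R|=0.16722 <1
  x=-4.168: |R|=1.16382 >1
  x=-4.016: |R|=1.12212 >1
Stable set (-3.6000, 0).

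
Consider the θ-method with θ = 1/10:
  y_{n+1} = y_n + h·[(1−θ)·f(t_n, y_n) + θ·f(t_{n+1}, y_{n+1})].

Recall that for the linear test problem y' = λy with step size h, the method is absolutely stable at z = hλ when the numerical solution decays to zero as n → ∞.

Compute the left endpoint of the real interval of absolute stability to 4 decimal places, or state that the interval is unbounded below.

Set f=λy, z=hλ:
  y_{n+1} = y_n + z·[9/10·y_n + 1/10·y_{n+1}] ⇒ (1 − 1/10z)y_{n+1} = (1 + 9/10z)y_n
  Hence R(z) = (1 + 9/10z)/(1 − 1/10z).

Need |R(x)|<1, x<0.
x=-0.92: |R|=0.1575
R=−1: 1+9/10x = −1+1/10x ⇒ -4/5x=2 ⇒ x=2/(-4/5)=-2.5000
Confirm numerically:
  x=-2.039: |R|=0.69366 <1
  x=-1.518: |R|=0.31794 <1
  x=-1.270: |R|=0.12689 <1
  x=-3.008: |R|=1.31242 >1
  x=-2.860: |R|=1.22395 >1
Stable set (-2.5000, 0).

left endpoint -2.5000.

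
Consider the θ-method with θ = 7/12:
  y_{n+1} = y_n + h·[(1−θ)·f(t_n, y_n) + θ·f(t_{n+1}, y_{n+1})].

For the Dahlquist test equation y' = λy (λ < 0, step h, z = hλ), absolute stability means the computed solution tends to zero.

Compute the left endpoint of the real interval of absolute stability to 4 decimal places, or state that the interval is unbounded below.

Test eqn y'=λy, z=hλ:
  y_{n+1} = y_n + z·[5/12·y_n + 7/12·y_{n+1}] ⇒ (1 − 7/12z)y_{n+1} = (1 + 5/12z)y_n
  R(z) = (1 + 5/12z)/(1 − 7/12z).

Need |R(x)|<1, x<0.
x=-1.14: |R|=0.3153
x=-2: |R|=0.0769
x=-10: |R|=0.4634
x=-100: |R|=0.6854
θ=7/12≥1/2 ⇒ |1+5/12x|<|1−7/12x| ∀x<0 ⇒ stable on all of ℝ⁻.

unbounded; (−∞, 0).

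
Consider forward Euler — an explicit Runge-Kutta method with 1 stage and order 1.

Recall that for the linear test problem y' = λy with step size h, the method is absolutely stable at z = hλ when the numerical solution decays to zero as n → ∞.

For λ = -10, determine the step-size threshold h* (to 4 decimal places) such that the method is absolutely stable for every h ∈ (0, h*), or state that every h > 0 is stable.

(-2.0000,0); λ=-10 ⇒ h* = 0.2000.

With y'=λy (z=hλ):
  order 1, 1-stage ⇒ R(z)=1+z
  (e.g. R(-0.61)=0.39000, |R|=0.39000)

Find x<0 with |R(x)|<1.
x=-0.61: |R|=0.3900
|R(-2.18)|=1.1800 |R(-2.15)|=1.1500 |R(-1.46)|=0.4600
Bisect:
  x_lo=-2.7702 |R|=1.7702  x_hi=-0.1480 |R|=0.8520
  mid=-1.45911 |R|=0.45911 →hi
  mid=-2.11467 |R|=1.11467 →lo
  mid=-1.78689 |R|=0.78689 →hi
  mid=-1.95078 |R|=0.95078 →hi
  mid=-2.03272 |R|=1.03272 →lo
  mid=-1.99175 |R|=0.99175 →hi
  mid=-2.01224 |R|=1.01224 →lo
  ...
  [-2.00007,-1.99991] ⇒ x*=-2.0000
So |R|<1 on (-2.0000, 0).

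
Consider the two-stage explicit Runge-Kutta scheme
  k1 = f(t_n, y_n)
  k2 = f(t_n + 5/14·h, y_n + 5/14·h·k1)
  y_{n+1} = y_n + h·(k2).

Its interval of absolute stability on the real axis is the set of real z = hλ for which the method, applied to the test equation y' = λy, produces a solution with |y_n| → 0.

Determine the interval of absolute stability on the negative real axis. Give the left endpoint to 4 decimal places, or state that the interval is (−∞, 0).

With y'=λy (z=hλ):
  k1=λy_n ⇒ h·k1=z·y_n;  k2=λ(1+5/14z)y_n ⇒ h·k2=z(1+5/14z)y_n
  y_{n+1}/y_n = 1 + z(1+5/14z) = 1 + z + 5/14z²
  R(z) = 1 + z + 5/14z².

Find x<0 with |R(x)|<1.
x=-0.41: |R|=0.6500
R=1: x+5/14x²=0 ⇒ x=−14/5=-2.8000; min R=1−1/(4·5/14)=0.3000>−1
Confirm numerically:
  x=-2.256: |R|=0.56169 <1
  x=-2.148: |R|=0.49982 <1
  x=-1.522: |R|=0.30532 <1
  x=-3.368: |R|=1.68322 >1
  x=-3.149: |R|=1.39250 >1
So |R|<1 on (-2.8000, 0).

z∈(-2.8000,0).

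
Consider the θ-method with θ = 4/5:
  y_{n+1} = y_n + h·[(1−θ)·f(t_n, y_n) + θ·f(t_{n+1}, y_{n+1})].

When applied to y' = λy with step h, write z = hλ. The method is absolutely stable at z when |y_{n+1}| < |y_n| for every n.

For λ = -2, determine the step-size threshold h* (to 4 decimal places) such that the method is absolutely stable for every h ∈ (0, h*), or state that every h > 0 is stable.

interval (−∞, 0). Any h>0 works for λ=-2.

On y'=λy, z=hλ:
  y_{n+1} = y_n + z·[1/5·y_n + 4/5·y_{n+1}] ⇒ (1 − 4/5z)y_{n+1} = (1 + 1/5z)y_n
  Hence R(z) = (1 + 1/5z)/(1 − 4/5z).

Boundary: |R(x)|=1, x<0.
x=-0.98: |R|=0.4507
x=-2: |R|=0.2308
x=-10: |R|=0.1111
x=-100: |R|=0.2346
θ=4/5≥1/2 ⇒ |1+1/5x|<|1−4/5x| ∀x<0 ⇒ interval (−∞,0).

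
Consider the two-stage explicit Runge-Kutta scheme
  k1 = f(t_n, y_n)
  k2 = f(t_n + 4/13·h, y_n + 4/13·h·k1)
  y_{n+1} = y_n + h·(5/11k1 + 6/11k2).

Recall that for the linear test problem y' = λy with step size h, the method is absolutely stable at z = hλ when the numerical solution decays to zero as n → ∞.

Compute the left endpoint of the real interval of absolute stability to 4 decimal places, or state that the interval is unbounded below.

left endpoint -5.9583.

Test eqn y'=λy, z=hλ:
  k1=λy_n ⇒ h·k1=z·y_n;  k2=λ(1+4/13z)y_n ⇒ h·k2=z(1+4/13z)y_n
  y_{n+1}/y_n = 1 + 5/11z + 6/11z(1+4/13z) = 1 + z + 24/143z²
  so R(z) = 1 + z + 24/143z².

Boundary: |R(x)|=1, x<0.
x=-0.67: |R|=0.4053
R=1: x+24/143x²=0 ⇒ x=−143/24=-5.9583; min R=1−1/(4·24/143)=-0.4896>−1
Confirm numerically:
  x=-4.171: |R|=0.25118 <1
  x=-3.522: |R|=0.44013 <1
  x=-2.582: |R|=0.46311 <1
  x=-6.328: |R|=1.39260 >1
  x=-6.236: |R|=1.29061 >1
  x=-5.986: |R|=1.02780 >1
Interval (-5.9583, 0).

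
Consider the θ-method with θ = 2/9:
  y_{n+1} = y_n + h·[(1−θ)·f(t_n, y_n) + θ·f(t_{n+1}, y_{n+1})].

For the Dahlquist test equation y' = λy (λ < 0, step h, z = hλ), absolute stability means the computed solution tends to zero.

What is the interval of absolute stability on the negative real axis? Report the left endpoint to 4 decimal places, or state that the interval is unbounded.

(-3.6000, 0).

On y'=λy, z=hλ:
  y_{n+1} = y_n + z·[7/9·y_n + 2/9·y_{n+1}] ⇒ (1 − 2/9z)y_{n+1} = (1 + 7/9z)y_n
  Hence R(z) = (1 + 7/9z)/(1 − 2/9z).

Need |R(x)|<1, x<0.
x=-1.07: |R|=0.1355
R=−1: 1+7/9x = −1+2/9x ⇒ -5/9x=2 ⇒ x=2/(-5/9)=-3.6000
Confirm numerically:
  x=-2.123: |R|=0.44247 <1
  x=-2.098: |R|=0.43089 <1
  x=-1.709: |R|=0.23861 <1
  x=-4.167: |R|=1.16355 >1
  x=-3.887: |R|=1.08555 >1
  x=-3.738: |R|=1.04188 >1
Interval (-3.6000, 0).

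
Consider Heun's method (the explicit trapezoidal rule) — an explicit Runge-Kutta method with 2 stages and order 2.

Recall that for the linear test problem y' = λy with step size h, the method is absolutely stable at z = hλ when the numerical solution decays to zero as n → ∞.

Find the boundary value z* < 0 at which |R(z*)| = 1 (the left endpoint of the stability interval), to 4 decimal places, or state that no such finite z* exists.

left endpoint -2.0000.

Set f=λy, z=hλ:
  order 2, 2-stage ⇒ R(z)=1+z+z^2/2
  (e.g. R(-1.43)=0.59245, |R|=0.59245)

Need |R(x)|<1, x<0.
x=-1.43: |R|=0.5924
|R(-1.06)|=0.5018 |R(-1.03)|=0.5005 |R(-0.67)|=0.5544
Bisect:
  x_lo=-2.6652 |R|=1.8865  x_hi=-0.2715 |R|=0.7653
  mid=-1.46838 |R|=0.60969 →hi
  mid=-2.06682 |R|=1.06905 →lo
  mid=-1.76760 |R|=0.79460 →hi
  mid=-1.91721 |R|=0.92063 →hi
  mid=-1.99201 |R|=0.99204 →hi
  mid=-2.02941 |R|=1.02985 →lo
  mid=-2.01071 |R|=1.01077 →lo
  mid=-2.00136 |R|=1.00136 →lo
  mid=-1.99669 |R|=0.99669 →hi
  ...
  [-2.00005,-1.99990] ⇒ x*=-2.0000
Stable set (-2.0000, 0).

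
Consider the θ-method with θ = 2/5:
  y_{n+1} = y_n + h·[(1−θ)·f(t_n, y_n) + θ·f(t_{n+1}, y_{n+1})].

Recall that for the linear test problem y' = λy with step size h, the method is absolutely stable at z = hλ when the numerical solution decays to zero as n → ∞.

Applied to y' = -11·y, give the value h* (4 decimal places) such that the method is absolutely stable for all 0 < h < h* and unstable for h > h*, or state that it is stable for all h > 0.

On y'=λy, z=hλ:
  y_{n+1} = y_n + z·[3/5·y_n + 2/5·y_{n+1}] ⇒ (1 − 2/5z)y_{n+1} = (1 + 3/5z)y_n
  R(z) = (1 + 3/5z)/(1 − 2/5z).

Boundary: |R(x)|=1, x<0.
x=-1.66: |R|=0.0024
R=−1: 1+3/5x = −1+2/5x ⇒ -1/5x=2 ⇒ x=2/(-1/5)=-10.0000
Confirm numerically:
  x=-7.901: |R|=0.89910 <1
  x=-7.691: |R|=0.88671 <1
  x=-5.959: |R|=0.76114 <1
  x=-10.359: |R|=1.01396 >1
  x=-10.215: |R|=1.00845 >1
Stable set (-10.0000, 0).

(-10.0000,0); λ=-11 ⇒ h* = (10)/11 = 0.9091.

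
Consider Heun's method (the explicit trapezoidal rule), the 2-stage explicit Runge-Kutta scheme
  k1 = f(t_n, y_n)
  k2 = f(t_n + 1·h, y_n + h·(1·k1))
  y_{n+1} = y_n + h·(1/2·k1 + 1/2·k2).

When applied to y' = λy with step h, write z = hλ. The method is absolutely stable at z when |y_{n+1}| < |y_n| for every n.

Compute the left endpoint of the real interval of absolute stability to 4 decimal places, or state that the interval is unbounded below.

left endpoint -2.0000.

With y'=λy (z=hλ):
  order 2, 2-stage ⇒ R(z)=1+z+z^2/2
  (e.g. R(-1.43)=0.59245, |R|=0.59245)

Solve |R(x)|<1 on ℝ⁻.
x=-1.43: |R|=0.5924
|R(-1.99)|=0.9900 |R(-1.53)|=0.6404 |R(-0.6)|=0.5800
Bisect:
  x_lo=-2.4690 |R|=1.5789  x_hi=-0.2228 |R|=0.8020
  mid=-1.34590 |R|=0.55982 →hi
  mid=-1.90742 |R|=0.91171 →hi
  mid=-2.18819 |R|=1.20590 →lo
  mid=-2.04781 |R|=1.04895 →lo
  mid=-1.97762 |R|=0.97787 →hi
  mid=-2.01271 |R|=1.01279 →lo
  mid=-1.99516 |R|=0.99518 →hi
  mid=-2.00394 |R|=1.00395 →lo
  mid=-1.99955 |R|=0.99955 →hi
  ...
  [-2.00010,-1.99996] ⇒ x*=-2.0000
Interval (-2.0000, 0).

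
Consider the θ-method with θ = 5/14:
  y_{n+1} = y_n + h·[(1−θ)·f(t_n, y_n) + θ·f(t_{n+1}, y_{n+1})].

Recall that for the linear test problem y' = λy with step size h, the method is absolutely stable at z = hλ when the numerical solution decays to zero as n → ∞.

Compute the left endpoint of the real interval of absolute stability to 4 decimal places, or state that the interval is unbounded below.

Test eqn y'=λy, z=hλ:
  y_{n+1} = y_n + z·[9/14·y_n + 5/14·y_{n+1}] ⇒ (1 − 5/14z)y_{n+1} = (1 + 9/14z)y_n
  so R(z) = (1 + 9/14z)/(1 − 5/14z).

Need |R(x)|<1, x<0.
x=-0.42: |R|=0.6348
R=−1: 1+9/14x = −1+5/14x ⇒ -2/7x=2 ⇒ x=2/(-2/7)=-7.0000
Confirm numerically:
  x=-4.646: |R|=0.74709 <1
  x=-3.579: |R|=0.57097 <1
  x=-3.035: |R|=0.45638 <1
  x=-2.890: |R|=0.42214 <1
  x=-7.508: |R|=1.03943 >1
  x=-7.290: |R|=1.02299 >1
  x=-7.142: |R|=1.01143 >1
So |R|<1 on (-7.0000, 0).

z* = -7.0000.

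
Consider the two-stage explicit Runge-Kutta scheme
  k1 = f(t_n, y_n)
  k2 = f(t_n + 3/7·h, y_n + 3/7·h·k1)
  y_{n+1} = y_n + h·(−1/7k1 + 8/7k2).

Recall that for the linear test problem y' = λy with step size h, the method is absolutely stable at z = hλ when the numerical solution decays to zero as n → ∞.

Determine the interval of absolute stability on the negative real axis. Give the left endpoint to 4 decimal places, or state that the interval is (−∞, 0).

Test eqn y'=λy, z=hλ:
  k1=λy_n ⇒ h·k1=z·y_n;  k2=λ(1+3/7z)y_n ⇒ h·k2=z(1+3/7z)y_n
  y_{n+1}/y_n = 1 − 1/7z + 8/7z(1+3/7z) = 1 + z + 24/49z²
  ⇒ R(z) = 1 + z + 24/49z².

Solve |R(x)|<1 on ℝ⁻.
x=-1.57: |R|=0.6373
R=1: x+24/49x²=0 ⇒ x=−49/24=-2.0417; min R=1−1/(4·24/49)=0.4896>−1
Confirm numerically:
  x=-1.504: |R|=0.60393 <1
  x=-1.451: |R|=0.58022 <1
  x=-1.257: |R|=0.51690 <1
  x=-2.568: |R|=1.66202 >1
  x=-2.257: |R|=1.23804 >1
Interval (-2.0417, 0).

(-2.0417, 0).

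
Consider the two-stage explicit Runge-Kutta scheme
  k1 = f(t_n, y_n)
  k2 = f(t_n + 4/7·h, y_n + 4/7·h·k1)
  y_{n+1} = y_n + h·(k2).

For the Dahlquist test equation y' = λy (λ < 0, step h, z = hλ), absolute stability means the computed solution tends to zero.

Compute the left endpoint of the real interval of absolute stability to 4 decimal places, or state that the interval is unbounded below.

left endpoint -1.7500.

Set f=λy, z=hλ:
  k1=λy_n ⇒ h·k1=z·y_n;  k2=λ(1+4/7z)y_n ⇒ h·k2=z(1+4/7z)y_n
  y_{n+1}/y_n = 1 + z(1+4/7z) = 1 + z + 4/7z²
  Hence R(z) = 1 + z + 4/7z².

Solve |R(x)|<1 on ℝ⁻.
x=-0.93: |R|=0.5642
R=1: x+4/7x²=0 ⇒ x=−7/4=-1.7500; min R=1−1/(4·4/7)=0.5625>−1
Confirm numerically:
  x=-1.489: |R|=0.77793 <1
  x=-1.437: |R|=0.74298 <1
  x=-0.751: |R|=0.57129 <1
  x=-0.701: |R|=0.57980 <1
  x=-2.158: |R|=1.50312 >1
  x=-2.088: |R|=1.40328 >1
  x=-2.047: |R|=1.34741 >1
Stable set (-1.7500, 0).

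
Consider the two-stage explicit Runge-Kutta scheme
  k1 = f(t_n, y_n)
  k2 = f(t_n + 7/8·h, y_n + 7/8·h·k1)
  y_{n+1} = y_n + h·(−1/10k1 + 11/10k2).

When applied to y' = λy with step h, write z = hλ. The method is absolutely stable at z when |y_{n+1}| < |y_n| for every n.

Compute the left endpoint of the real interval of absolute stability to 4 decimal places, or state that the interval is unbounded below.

z* = -1.0390.

With y'=λy (z=hλ):
  k1=λy_n ⇒ h·k1=z·y_n;  k2=λ(1+7/8z)y_n ⇒ h·k2=z(1+7/8z)y_n
  y_{n+1}/y_n = 1 − 1/10z + 11/10z(1+7/8z) = 1 + z + 77/80z²
  Hence R(z) = 1 + z + 77/80z².

Need |R(x)|<1, x<0.
x=-1.09: |R|=1.0535
R=1: x+77/80x²=0 ⇒ x=−80/77=-1.0390; min R=1−1/(4·77/80)=0.7403>−1
Confirm numerically:
  x=-0.976: |R|=0.94085 <1
  x=-0.789: |R|=0.81018 <1
  x=-0.708: |R|=0.77447 <1
  x=-0.592: |R|=0.74532 <1
  x=-1.408: |R|=1.50012 >1
  x=-1.199: |R|=1.18469 >1
  x=-1.091: |R|=1.05465 >1
Interval (-1.0390, 0).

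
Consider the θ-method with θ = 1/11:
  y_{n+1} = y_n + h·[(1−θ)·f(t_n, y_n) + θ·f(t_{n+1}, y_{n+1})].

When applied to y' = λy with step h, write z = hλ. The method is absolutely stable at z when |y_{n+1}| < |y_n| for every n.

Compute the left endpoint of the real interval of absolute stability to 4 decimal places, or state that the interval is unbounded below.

z* = -2.4444.

With y'=λy (z=hλ):
  y_{n+1} = y_n + z·[10/11·y_n + 1/11·y_{n+1}] ⇒ (1 − 1/11z)y_{n+1} = (1 + 10/11z)y_n
  Hence R(z) = (1 + 10/11z)/(1 − 1/11z).

Find x<0 with |R(x)|<1.
x=-0.68: |R|=0.3596
R=−1: 1+10/11x = −1+1/11x ⇒ -9/11x=2 ⇒ x=2/(-9/11)=-2.4444
Confirm numerically:
  x=-1.889: |R|=0.61215 <1
  x=-1.716: |R|=0.48443 <1
  x=-1.635: |R|=0.42343 <1
  x=-2.984: |R|=1.34725 >1
  x=-2.633: |R|=1.12448 >1
  x=-2.525: |R|=1.05360 >1
So |R|<1 on (-2.4444, 0).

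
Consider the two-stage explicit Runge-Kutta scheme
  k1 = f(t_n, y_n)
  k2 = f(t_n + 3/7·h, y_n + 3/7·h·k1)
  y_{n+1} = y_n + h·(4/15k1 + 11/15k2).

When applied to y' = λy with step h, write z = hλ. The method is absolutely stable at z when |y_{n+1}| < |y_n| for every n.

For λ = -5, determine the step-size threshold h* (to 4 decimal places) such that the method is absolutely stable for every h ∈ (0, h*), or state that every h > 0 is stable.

(-3.1818,0); λ=-5 ⇒ h* = (35/11)/5 = 0.6364.

Set f=λy, z=hλ:
  k1=λy_n ⇒ h·k1=z·y_n;  k2=λ(1+3/7z)y_n ⇒ h·k2=z(1+3/7z)y_n
  y_{n+1}/y_n = 1 + 4/15z + 11/15z(1+3/7z) = 1 + z + 11/35z²
  ⇒ R(z) = 1 + z + 11/35z².

Need |R(x)|<1, x<0.
x=-0.57: |R|=0.5321
R=1: x+11/35x²=0 ⇒ x=−35/11=-3.1818; min R=1−1/(4·11/35)=0.2045>−1
Confirm numerically:
  x=-2.736: |R|=0.61665 <1
  x=-1.881: |R|=0.23099 <1
  x=-1.786: |R|=0.21651 <1
  x=-1.753: |R|=0.21280 <1
  x=-3.399: |R|=1.23201 >1
  x=-3.250: |R|=1.06964 >1
So |R|<1 on (-3.1818, 0).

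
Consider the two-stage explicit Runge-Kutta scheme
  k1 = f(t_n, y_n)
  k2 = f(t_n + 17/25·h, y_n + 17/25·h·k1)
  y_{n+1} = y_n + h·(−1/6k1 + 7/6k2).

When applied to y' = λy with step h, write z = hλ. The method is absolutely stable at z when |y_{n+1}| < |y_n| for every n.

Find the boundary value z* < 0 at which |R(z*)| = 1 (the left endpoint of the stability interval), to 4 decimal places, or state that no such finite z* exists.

z* = -1.2605.

Set f=λy, z=hλ:
  k1=λy_n ⇒ h·k1=z·y_n;  k2=λ(1+17/25z)y_n ⇒ h·k2=z(1+17/25z)y_n
  y_{n+1}/y_n = 1 − 1/6z + 7/6z(1+17/25z) = 1 + z + 119/150z²
  R(z) = 1 + z + 119/150z².

Boundary: |R(x)|=1, x<0.
x=-1.6: |R|=1.4309
R=1: x+119/150x²=0 ⇒ x=−150/119=-1.2605; min R=1−1/(4·119/150)=0.6849>−1
Confirm numerically:
  x=-1.214: |R|=0.95521 <1
  x=-0.972: |R|=0.77753 <1
  x=-0.538: |R|=0.69163 <1
  x=-0.529: |R|=0.69301 <1
  x=-1.511: |R|=1.30028 >1
  x=-1.363: |R|=1.11083 >1
Stable set (-1.2605, 0).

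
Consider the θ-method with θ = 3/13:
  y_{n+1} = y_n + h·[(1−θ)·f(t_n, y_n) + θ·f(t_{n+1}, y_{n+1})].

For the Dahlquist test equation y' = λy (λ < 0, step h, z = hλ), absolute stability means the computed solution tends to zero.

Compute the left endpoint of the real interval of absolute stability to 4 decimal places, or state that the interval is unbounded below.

left endpoint -3.7143.

On y'=λy, z=hλ:
  y_{n+1} = y_n + z·[10/13·y_n + 3/13·y_{n+1}] ⇒ (1 − 3/13z)y_{n+1} = (1 + 10/13z)y_n
  R(z) = (1 + 10/13z)/(1 − 3/13z).

Find x<0 with |R(x)|<1.
x=-0.62: |R|=0.4576
R=−1: 1+10/13x = −1+3/13x ⇒ -7/13x=2 ⇒ x=2/(-7/13)=-3.7143
Confirm numerically:
  x=-3.521: |R|=0.94258 <1
  x=-3.487: |R|=0.93219 <1
  x=-2.504: |R|=0.58697 <1
  x=-4.007: |R|=1.08189 >1
  x=-3.848: |R|=1.03814 >1
So |R|<1 on (-3.7143, 0).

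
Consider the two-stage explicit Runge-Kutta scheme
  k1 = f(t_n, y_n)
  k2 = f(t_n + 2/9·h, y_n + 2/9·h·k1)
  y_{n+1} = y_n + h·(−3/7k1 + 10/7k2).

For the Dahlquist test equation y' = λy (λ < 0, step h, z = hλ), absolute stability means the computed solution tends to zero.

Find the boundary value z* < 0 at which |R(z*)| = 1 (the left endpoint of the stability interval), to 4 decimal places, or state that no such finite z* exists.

z* = -3.1500.

On y'=λy, z=hλ:
  k1=λy_n ⇒ h·k1=z·y_n;  k2=λ(1+2/9z)y_n ⇒ h·k2=z(1+2/9z)y_n
  y_{n+1}/y_n = 1 − 3/7z + 10/7z(1+2/9z) = 1 + z + 20/63z²
  R(z) = 1 + z + 20/63z².

Need |R(x)|<1, x<0.
x=-0.46: |R|=0.6072
R=1: x+20/63x²=0 ⇒ x=−63/20=-3.1500; min R=1−1/(4·20/63)=0.2125>−1
Confirm numerically:
  x=-2.307: |R|=0.38260 <1
  x=-2.231: |R|=0.34911 <1
  x=-2.180: |R|=0.32870 <1
  x=-1.867: |R|=0.23957 <1
  x=-3.635: |R|=1.55967 >1
  x=-3.208: |R|=1.05907 >1
Interval (-3.1500, 0).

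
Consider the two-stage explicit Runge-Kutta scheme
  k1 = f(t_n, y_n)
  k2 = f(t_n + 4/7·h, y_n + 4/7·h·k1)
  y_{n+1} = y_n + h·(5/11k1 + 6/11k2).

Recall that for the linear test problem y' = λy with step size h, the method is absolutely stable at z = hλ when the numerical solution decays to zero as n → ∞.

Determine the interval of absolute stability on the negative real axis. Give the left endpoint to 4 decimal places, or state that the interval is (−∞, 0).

(-3.2083, 0).

Set f=λy, z=hλ:
  k1=λy_n ⇒ h·k1=z·y_n;  k2=λ(1+4/7z)y_n ⇒ h·k2=z(1+4/7z)y_n
  y_{n+1}/y_n = 1 + 5/11z + 6/11z(1+4/7z) = 1 + z + 24/77z²
  R(z) = 1 + z + 24/77z².

Boundary: |R(x)|=1, x<0.
x=-1.02: |R|=0.3043
R=1: x+24/77x²=0 ⇒ x=−77/24=-3.2083; min R=1−1/(4·24/77)=0.1979>−1
Confirm numerically:
  x=-2.865: |R|=0.69341 <1
  x=-1.782: |R|=0.20777 <1
  x=-1.695: |R|=0.20049 <1
  x=-1.503: |R|=0.20111 <1
  x=-3.707: |R|=1.57617 >1
  x=-3.634: |R|=1.48214 >1
So |R|<1 on (-3.2083, 0).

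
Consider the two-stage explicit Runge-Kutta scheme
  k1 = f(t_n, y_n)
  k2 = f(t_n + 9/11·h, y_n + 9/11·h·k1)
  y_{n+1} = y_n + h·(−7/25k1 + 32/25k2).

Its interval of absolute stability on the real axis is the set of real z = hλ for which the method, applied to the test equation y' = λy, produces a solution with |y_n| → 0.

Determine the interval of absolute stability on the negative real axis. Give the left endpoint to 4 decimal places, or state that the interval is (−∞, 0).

Set f=λy, z=hλ:
  k1=λy_n ⇒ h·k1=z·y_n;  k2=λ(1+9/11z)y_n ⇒ h·k2=z(1+9/11z)y_n
  y_{n+1}/y_n = 1 − 7/25z + 32/25z(1+9/11z) = 1 + z + 288/275z²
  Hence R(z) = 1 + z + 288/275z².

Need |R(x)|<1, x<0.
x=-1.27: |R|=1.4191
R=1: x+288/275x²=0 ⇒ x=−275/288=-0.9549; min R=1−1/(4·288/275)=0.7613>−1
Confirm numerically:
  x=-0.881: |R|=0.93185 <1
  x=-0.847: |R|=0.90432 <1
  x=-0.696: |R|=0.81132 <1
  x=-0.523: |R|=0.76346 <1
  x=-1.500: |R|=1.85636 >1
  x=-1.436: |R|=1.72358 >1
  x=-0.994: |R|=1.04074 >1
Interval (-0.9549, 0).

(-0.9549, 0).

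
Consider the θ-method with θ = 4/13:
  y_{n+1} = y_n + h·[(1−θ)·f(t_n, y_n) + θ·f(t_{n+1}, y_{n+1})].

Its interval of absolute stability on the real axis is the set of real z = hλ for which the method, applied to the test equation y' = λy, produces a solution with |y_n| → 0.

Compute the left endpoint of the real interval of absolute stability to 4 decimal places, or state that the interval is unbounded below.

Test eqn y'=λy, z=hλ:
  y_{n+1} = y_n + z·[9/13·y_n + 4/13·y_{n+1}] ⇒ (1 − 4/13z)y_{n+1} = (1 + 9/13z)y_n
  so R(z) = (1 + 9/13z)/(1 − 4/13z).

Find x<0 with |R(x)|<1.
x=-1.32: |R|=0.0613
R=−1: 1+9/13x = −1+4/13x ⇒ -5/13x=2 ⇒ x=2/(-5/13)=-5.2000
Confirm numerically:
  x=-4.545: |R|=0.89496 <1
  x=-2.795: |R|=0.50269 <1
  x=-2.467: |R|=0.40244 <1
  x=-5.257: |R|=1.00838 >1
  x=-5.233: |R|=1.00486 >1
So |R|<1 on (-5.2000, 0).

z* = -5.2000.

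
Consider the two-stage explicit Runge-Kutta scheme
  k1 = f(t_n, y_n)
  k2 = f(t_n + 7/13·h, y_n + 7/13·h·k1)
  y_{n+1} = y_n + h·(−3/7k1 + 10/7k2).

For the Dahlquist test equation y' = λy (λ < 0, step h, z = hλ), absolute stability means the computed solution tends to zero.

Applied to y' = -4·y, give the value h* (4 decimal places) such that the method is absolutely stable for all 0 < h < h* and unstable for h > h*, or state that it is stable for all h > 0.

(-1.3000,0); λ=-4 ⇒ h* = (13/10)/4 = 0.3250.

On y'=λy, z=hλ:
  k1=λy_n ⇒ h·k1=z·y_n;  k2=λ(1+7/13z)y_n ⇒ h·k2=z(1+7/13z)y_n
  y_{n+1}/y_n = 1 − 3/7z + 10/7z(1+7/13z) = 1 + z + 10/13z²
  so R(z) = 1 + z + 10/13z².

Need |R(x)|<1, x<0.
x=-0.45: |R|=0.7058
R=1: x+10/13x²=0 ⇒ x=−13/10=-1.3000; min R=1−1/(4·10/13)=0.6750>−1
Confirm numerically:
  x=-1.267: |R|=0.96784 <1
  x=-1.124: |R|=0.84783 <1
  x=-0.989: |R|=0.76340 <1
  x=-0.796: |R|=0.69140 <1
  x=-1.878: |R|=1.83499 >1
  x=-1.846: |R|=1.77532 >1
  x=-1.441: |R|=1.15629 >1
Interval (-1.3000, 0).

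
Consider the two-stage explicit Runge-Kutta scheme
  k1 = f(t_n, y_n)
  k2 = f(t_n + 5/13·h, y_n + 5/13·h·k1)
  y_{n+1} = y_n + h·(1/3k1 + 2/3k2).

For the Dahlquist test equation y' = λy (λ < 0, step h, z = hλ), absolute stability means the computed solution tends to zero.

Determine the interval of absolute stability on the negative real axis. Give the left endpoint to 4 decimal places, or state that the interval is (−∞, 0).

With y'=λy (z=hλ):
  k1=λy_n ⇒ h·k1=z·y_n;  k2=λ(1+5/13z)y_n ⇒ h·k2=z(1+5/13z)y_n
  y_{n+1}/y_n = 1 + 1/3z + 2/3z(1+5/13z) = 1 + z + 10/39z²
  R(z) = 1 + z + 10/39z².

Solve |R(x)|<1 on ℝ⁻.
x=-1.47: |R|=0.0841
R=1: x+10/39x²=0 ⇒ x=−39/10=-3.9000; min R=1−1/(4·10/39)=0.0250>−1
Confirm numerically:
  x=-3.838: |R|=0.93899 <1
  x=-3.273: |R|=0.47380 <1
  x=-1.732: |R|=0.03719 <1
  x=-4.440: |R|=1.61477 >1
  x=-4.382: |R|=1.54157 >1
  x=-4.130: |R|=1.24356 >1
Stable set (-3.9000, 0).

z∈(-3.9000,0).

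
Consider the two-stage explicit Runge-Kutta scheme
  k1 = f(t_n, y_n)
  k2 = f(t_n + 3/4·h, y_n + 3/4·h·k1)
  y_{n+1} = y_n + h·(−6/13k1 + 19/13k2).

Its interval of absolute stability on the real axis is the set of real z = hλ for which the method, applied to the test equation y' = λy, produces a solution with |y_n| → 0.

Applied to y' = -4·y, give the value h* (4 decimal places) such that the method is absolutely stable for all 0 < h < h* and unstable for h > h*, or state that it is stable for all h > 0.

(-0.9123,0); λ=-4 ⇒ h* = (52/57)/4 = 0.2281.

Test eqn y'=λy, z=hλ:
  k1=λy_n ⇒ h·k1=z·y_n;  k2=λ(1+3/4z)y_n ⇒ h·k2=z(1+3/4z)y_n
  y_{n+1}/y_n = 1 − 6/13z + 19/13z(1+3/4z) = 1 + z + 57/52z²
  R(z) = 1 + z + 57/52z².

Boundary: |R(x)|=1, x<0.
x=-1.04: |R|=1.1456
R=1: x+57/52x²=0 ⇒ x=−52/57=-0.9123; min R=1−1/(4·57/52)=0.7719>−1
Confirm numerically:
  x=-0.877: |R|=0.96608 <1
  x=-0.824: |R|=0.92026 <1
  x=-0.738: |R|=0.85901 <1
  x=-0.371: |R|=0.77988 <1
  x=-1.349: |R|=1.64578 >1
  x=-0.991: |R|=1.08551 >1
Interval (-0.9123, 0).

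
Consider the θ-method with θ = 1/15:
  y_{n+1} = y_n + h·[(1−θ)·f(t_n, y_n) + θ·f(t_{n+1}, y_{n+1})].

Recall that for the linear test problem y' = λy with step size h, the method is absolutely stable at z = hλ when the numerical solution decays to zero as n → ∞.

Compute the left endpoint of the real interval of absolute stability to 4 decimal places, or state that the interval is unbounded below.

left endpoint -2.3077.

With y'=λy (z=hλ):
  y_{n+1} = y_n + z·[14/15·y_n + 1/15·y_{n+1}] ⇒ (1 − 1/15z)y_{n+1} = (1 + 14/15z)y_n
  ⇒ R(z) = (1 + 14/15z)/(1 − 1/15z).

Boundary: |R(x)|=1, x<0.
x=-1.32: |R|=0.2132
R=−1: 1+14/15x = −1+1/15x ⇒ -13/15x=2 ⇒ x=2/(-13/15)=-2.3077
Confirm numerically:
  x=-1.934: |R|=0.71312 <1
  x=-1.819: |R|=0.62227 <1
  x=-1.665: |R|=0.49865 <1
  x=-1.022: |R|=0.04319 <1
  x=-2.475: |R|=1.12446 >1
  x=-2.409: |R|=1.07565 >1
So |R|<1 on (-2.3077, 0).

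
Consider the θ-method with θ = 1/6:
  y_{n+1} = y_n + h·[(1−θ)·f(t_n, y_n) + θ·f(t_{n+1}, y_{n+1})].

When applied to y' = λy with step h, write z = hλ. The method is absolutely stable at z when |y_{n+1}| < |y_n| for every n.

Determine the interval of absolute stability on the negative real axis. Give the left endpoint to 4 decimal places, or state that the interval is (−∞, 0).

(-3.0000, 0).

With y'=λy (z=hλ):
  y_{n+1} = y_n + z·[5/6·y_n + 1/6·y_{n+1}] ⇒ (1 − 1/6z)y_{n+1} = (1 + 5/6z)y_n
  R(z) = (1 + 5/6z)/(1 − 1/6z).

Boundary: |R(x)|=1, x<0.
x=-1.24: |R|=0.0276
R=−1: 1+5/6x = −1+1/6x ⇒ -2/3x=2 ⇒ x=2/(-2/3)=-3.0000
Confirm numerically:
  x=-2.271: |R|=0.64744 <1
  x=-2.269: |R|=0.64639 <1
  x=-1.424: |R|=0.15086 <1
  x=-3.460: |R|=1.19450 >1
  x=-3.211: |R|=1.09163 >1
Stable set (-3.0000, 0).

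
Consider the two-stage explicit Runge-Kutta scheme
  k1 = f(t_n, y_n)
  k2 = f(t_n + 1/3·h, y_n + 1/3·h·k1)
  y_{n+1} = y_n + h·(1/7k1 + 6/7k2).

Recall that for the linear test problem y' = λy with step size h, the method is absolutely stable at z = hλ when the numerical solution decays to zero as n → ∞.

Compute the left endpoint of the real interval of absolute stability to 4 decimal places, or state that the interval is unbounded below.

Set f=λy, z=hλ:
  k1=λy_n ⇒ h·k1=z·y_n;  k2=λ(1+1/3z)y_n ⇒ h·k2=z(1+1/3z)y_n
  y_{n+1}/y_n = 1 + 1/7z + 6/7z(1+1/3z) = 1 + z + 2/7z²
  so R(z) = 1 + z + 2/7z².

Boundary: |R(x)|=1, x<0.
x=-0.32: |R|=0.7093
R=1: x+2/7x²=0 ⇒ x=−7/2=-3.5000; min R=1−1/(4·2/7)=0.1250>−1
Confirm numerically:
  x=-2.690: |R|=0.37746 <1
  x=-2.589: |R|=0.32612 <1
  x=-2.257: |R|=0.19844 <1
  x=-2.116: |R|=0.16327 <1
  x=-4.089: |R|=1.68812 >1
  x=-4.019: |R|=1.59596 >1
  x=-3.651: |R|=1.15751 >1
So |R|<1 on (-3.5000, 0).

left endpoint -3.5000.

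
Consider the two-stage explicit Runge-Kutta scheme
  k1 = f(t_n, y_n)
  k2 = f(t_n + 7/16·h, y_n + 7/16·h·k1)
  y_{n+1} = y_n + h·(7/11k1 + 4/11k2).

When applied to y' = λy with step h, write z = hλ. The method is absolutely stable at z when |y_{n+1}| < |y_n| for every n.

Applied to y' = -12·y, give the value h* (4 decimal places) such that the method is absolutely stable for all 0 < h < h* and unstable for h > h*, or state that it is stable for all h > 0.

(-6.2857,0); λ=-12 ⇒ h* = (44/7)/12 = 0.5238.

On y'=λy, z=hλ:
  k1=λy_n ⇒ h·k1=z·y_n;  k2=λ(1+7/16z)y_n ⇒ h·k2=z(1+7/16z)y_n
  y_{n+1}/y_n = 1 + 7/11z + 4/11z(1+7/16z) = 1 + z + 7/44z²
  so R(z) = 1 + z + 7/44z².

Boundary: |R(x)|=1, x<0.
x=-1.61: |R|=0.1976
R=1: x+7/44x²=0 ⇒ x=−44/7=-6.2857; min R=1−1/(4·7/44)=-0.5714>−1
Confirm numerically:
  x=-4.432: |R|=0.30704 <1
  x=-4.314: |R|=0.35322 <1
  x=-2.541: |R|=0.51380 <1
  x=-6.885: |R|=1.65642 >1
  x=-6.308: |R|=1.02236 >1
So |R|<1 on (-6.2857, 0).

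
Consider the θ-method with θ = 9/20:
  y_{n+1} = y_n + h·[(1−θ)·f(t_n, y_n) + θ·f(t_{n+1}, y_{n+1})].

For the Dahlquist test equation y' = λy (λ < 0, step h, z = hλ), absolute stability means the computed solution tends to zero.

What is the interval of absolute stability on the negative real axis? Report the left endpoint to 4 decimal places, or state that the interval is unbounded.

z∈(-20.0000,0).

On y'=λy, z=hλ:
  y_{n+1} = y_n + z·[11/20·y_n + 9/20·y_{n+1}] ⇒ (1 − 9/20z)y_{n+1} = (1 + 11/20z)y_n
  ⇒ R(z) = (1 + 11/20z)/(1 − 9/20z).

Solve |R(x)|<1 on ℝ⁻.
x=-0.42: |R|=0.6468
R=−1: 1+11/20x = −1+9/20x ⇒ -1/10x=2 ⇒ x=2/(-1/10)=-20.0000
Confirm numerically:
  x=-19.903: |R|=0.99903 <1
  x=-14.679: |R|=0.93004 <1
  x=-13.424: |R|=0.90660 <1
  x=-20.197: |R|=1.00195 >1
  x=-20.152: |R|=1.00151 >1
  x=-20.059: |R|=1.00059 >1
So |R|<1 on (-20.0000, 0).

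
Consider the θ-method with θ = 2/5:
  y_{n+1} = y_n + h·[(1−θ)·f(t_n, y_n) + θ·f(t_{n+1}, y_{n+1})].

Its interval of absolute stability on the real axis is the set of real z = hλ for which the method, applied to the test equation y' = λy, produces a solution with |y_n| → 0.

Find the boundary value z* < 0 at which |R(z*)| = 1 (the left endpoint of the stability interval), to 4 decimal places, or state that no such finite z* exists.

Set f=λy, z=hλ:
  y_{n+1} = y_n + z·[3/5·y_n + 2/5·y_{n+1}] ⇒ (1 − 2/5z)y_{n+1} = (1 + 3/5z)y_n
  Hence R(z) = (1 + 3/5z)/(1 − 2/5z).

Boundary: |R(x)|=1, x<0.
x=-1.68: |R|=0.0048
R=−1: 1+3/5x = −1+2/5x ⇒ -1/5x=2 ⇒ x=2/(-1/5)=-10.0000
Confirm numerically:
  x=-9.644: |R|=0.98534 <1
  x=-7.358: |R|=0.86600 <1
  x=-7.172: |R|=0.85380 <1
  x=-10.077: |R|=1.00306 >1
  x=-10.054: |R|=1.00215 >1
Interval (-10.0000, 0).

left endpoint -10.0000.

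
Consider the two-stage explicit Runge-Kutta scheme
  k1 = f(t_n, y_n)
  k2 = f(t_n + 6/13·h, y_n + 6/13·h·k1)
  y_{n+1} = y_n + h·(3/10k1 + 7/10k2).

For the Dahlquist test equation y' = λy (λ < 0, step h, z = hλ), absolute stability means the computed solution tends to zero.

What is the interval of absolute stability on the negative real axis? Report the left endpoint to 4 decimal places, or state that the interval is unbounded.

z∈(-3.0952,0).

Test eqn y'=λy, z=hλ:
  k1=λy_n ⇒ h·k1=z·y_n;  k2=λ(1+6/13z)y_n ⇒ h·k2=z(1+6/13z)y_n
  y_{n+1}/y_n = 1 + 3/10z + 7/10z(1+6/13z) = 1 + z + 21/65z²
  R(z) = 1 + z + 21/65z².

Solve |R(x)|<1 on ℝ⁻.
x=-1.15: |R|=0.2773
R=1: x+21/65x²=0 ⇒ x=−65/21=-3.0952; min R=1−1/(4·21/65)=0.2262>−1
Confirm numerically:
  x=-2.916: |R|=0.83114 <1
  x=-1.991: |R|=0.28970 <1
  x=-1.722: |R|=0.23601 <1
  x=-1.654: |R|=0.22985 <1
  x=-3.543: |R|=1.51254 >1
  x=-3.479: |R|=1.43134 >1
  x=-3.477: |R|=1.42885 >1
Interval (-3.0952, 0).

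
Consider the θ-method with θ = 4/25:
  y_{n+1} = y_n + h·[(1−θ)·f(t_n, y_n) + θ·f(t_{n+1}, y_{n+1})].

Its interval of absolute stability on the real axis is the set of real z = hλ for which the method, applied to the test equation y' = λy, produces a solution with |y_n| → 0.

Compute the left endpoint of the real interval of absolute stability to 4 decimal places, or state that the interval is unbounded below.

left endpoint -2.9412.

With y'=λy (z=hλ):
  y_{n+1} = y_n + z·[21/25·y_n + 4/25·y_{n+1}] ⇒ (1 − 4/25z)y_{n+1} = (1 + 21/25z)y_n
  ⇒ R(z) = (1 + 21/25z)/(1 − 4/25z).

Find x<0 with |R(x)|<1.
x=-0.44: |R|=0.5889
R=−1: 1+21/25x = −1+4/25x ⇒ -17/25x=2 ⇒ x=2/(-17/25)=-2.9412
Confirm numerically:
  x=-2.701: |R|=0.88596 <1
  x=-2.268: |R|=0.66412 <1
  x=-1.565: |R|=0.25160 <1
  x=-1.510: |R|=0.21617 <1
  x=-3.451: |R|=1.22335 >1
  x=-3.057: |R|=1.05289 >1
Interval (-2.9412, 0).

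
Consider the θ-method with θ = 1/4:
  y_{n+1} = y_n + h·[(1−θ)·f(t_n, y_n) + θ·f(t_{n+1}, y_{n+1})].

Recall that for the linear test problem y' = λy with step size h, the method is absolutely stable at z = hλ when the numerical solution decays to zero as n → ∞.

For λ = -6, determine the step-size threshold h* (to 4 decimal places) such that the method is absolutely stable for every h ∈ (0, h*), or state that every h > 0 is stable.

(-4.0000,0); λ=-6 ⇒ h* = (4)/6 = 0.6667.

Test eqn y'=λy, z=hλ:
  y_{n+1} = y_n + z·[3/4·y_n + 1/4·y_{n+1}] ⇒ (1 − 1/4z)y_{n+1} = (1 + 3/4z)y_n
  ⇒ R(z) = (1 + 3/4z)/(1 − 1/4z).

Boundary: |R(x)|=1, x<0.
x=-0.99: |R|=0.2064
R=−1: 1+3/4x = −1+1/4x ⇒ -1/2x=2 ⇒ x=2/(-1/2)=-4.0000
Confirm numerically:
  x=-3.727: |R|=0.92934 <1
  x=-2.682: |R|=0.60551 <1
  x=-1.954: |R|=0.31273 <1
  x=-4.125: |R|=1.03077 >1
  x=-4.027: |R|=1.00673 >1
So |R|<1 on (-4.0000, 0).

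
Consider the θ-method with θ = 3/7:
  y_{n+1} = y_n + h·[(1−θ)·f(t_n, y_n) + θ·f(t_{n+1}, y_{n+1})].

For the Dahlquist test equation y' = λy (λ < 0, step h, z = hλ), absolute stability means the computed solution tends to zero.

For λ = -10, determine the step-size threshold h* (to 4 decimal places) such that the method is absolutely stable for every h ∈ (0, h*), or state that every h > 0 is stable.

Test eqn y'=λy, z=hλ:
  y_{n+1} = y_n + z·[4/7·y_n + 3/7·y_{n+1}] ⇒ (1 − 3/7z)y_{n+1} = (1 + 4/7z)y_n
  R(z) = (1 + 4/7z)/(1 − 3/7z).

Need |R(x)|<1, x<0.
x=-0.89: |R|=0.3557
R=−1: 1+4/7x = −1+3/7x ⇒ -1/7x=2 ⇒ x=2/(-1/7)=-14.0000
Confirm numerically:
  x=-11.684: |R|=0.94493 <1
  x=-10.451: |R|=0.90746 <1
  x=-7.765: |R|=0.79419 <1
  x=-14.583: |R|=1.01149 >1
  x=-14.228: |R|=1.00459 >1
  x=-14.085: |R|=1.00173 >1
Stable set (-14.0000, 0).

(-14.0000,0); λ=-10 ⇒ h* = (14)/10 = 1.4000.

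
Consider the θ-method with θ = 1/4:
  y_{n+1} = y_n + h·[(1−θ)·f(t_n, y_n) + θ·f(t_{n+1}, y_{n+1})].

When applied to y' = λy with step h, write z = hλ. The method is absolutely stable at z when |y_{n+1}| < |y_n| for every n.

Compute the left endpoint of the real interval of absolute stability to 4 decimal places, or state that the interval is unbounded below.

left endpoint -4.0000.

With y'=λy (z=hλ):
  y_{n+1} = y_n + z·[3/4·y_n + 1/4·y_{n+1}] ⇒ (1 − 1/4z)y_{n+1} = (1 + 3/4z)y_n
  Hence R(z) = (1 + 3/4z)/(1 − 1/4z).

Find x<0 with |R(x)|<1.
x=-1.43: |R|=0.0534
R=−1: 1+3/4x = −1+1/4x ⇒ -1/2x=2 ⇒ x=2/(-1/2)=-4.0000
Confirm numerically:
  x=-3.626: |R|=0.90191 <1
  x=-2.481: |R|=0.53125 <1
  x=-1.791: |R|=0.23709 <1
  x=-1.662: |R|=0.17414 <1
  x=-4.476: |R|=1.11232 >1
  x=-4.297: |R|=1.07159 >1
Interval (-4.0000, 0).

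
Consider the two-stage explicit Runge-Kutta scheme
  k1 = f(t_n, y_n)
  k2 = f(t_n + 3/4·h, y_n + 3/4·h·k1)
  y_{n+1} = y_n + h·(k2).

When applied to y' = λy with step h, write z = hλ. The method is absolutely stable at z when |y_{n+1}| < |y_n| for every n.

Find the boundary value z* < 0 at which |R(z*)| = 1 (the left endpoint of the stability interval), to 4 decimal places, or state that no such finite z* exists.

left endpoint -1.3333.

On y'=λy, z=hλ:
  k1=λy_n ⇒ h·k1=z·y_n;  k2=λ(1+3/4z)y_n ⇒ h·k2=z(1+3/4z)y_n
  y_{n+1}/y_n = 1 + z(1+3/4z) = 1 + z + 3/4z²
  ⇒ R(z) = 1 + z + 3/4z².

Find x<0 with |R(x)|<1.
x=-1.23: |R|=0.9047
R=1: x+3/4x²=0 ⇒ x=−4/3=-1.3333; min R=1−1/(4·3/4)=0.6667>−1
Confirm numerically:
  x=-1.073: |R|=0.79050 <1
  x=-1.009: |R|=0.75456 <1
  x=-0.587: |R|=0.67143 <1
  x=-1.875: |R|=1.76172 >1
  x=-1.721: |R|=1.50038 >1
So |R|<1 on (-1.3333, 0).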